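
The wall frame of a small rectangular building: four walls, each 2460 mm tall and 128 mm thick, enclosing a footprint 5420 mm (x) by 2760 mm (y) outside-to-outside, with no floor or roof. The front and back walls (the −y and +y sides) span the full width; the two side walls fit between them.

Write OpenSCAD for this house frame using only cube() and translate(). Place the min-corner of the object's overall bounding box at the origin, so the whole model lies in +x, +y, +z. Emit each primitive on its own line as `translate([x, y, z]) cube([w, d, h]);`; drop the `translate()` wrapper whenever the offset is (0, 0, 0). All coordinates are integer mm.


cube([5420, 128, 2460]);
translate([0, 2632, 0]) cube([5420, 128, 2460]);
translate([0, 128, 0]) cube([128, 2504, 2460]);
translate([5292, 128, 0]) cube([128, 2504, 2460]);


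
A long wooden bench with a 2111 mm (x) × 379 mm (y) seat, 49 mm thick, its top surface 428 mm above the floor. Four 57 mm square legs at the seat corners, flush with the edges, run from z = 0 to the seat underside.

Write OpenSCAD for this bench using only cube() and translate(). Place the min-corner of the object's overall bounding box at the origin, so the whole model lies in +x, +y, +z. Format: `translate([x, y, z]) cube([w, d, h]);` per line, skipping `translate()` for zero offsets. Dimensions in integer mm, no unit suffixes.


// leg_h = 428 − 49 = 379
translate([0, 0, 379]) cube([2111, 379, 49]);
cube([57, 57, 379]);
translate([0, 322, 0]) cube([57, 57, 379]);
translate([2054, 0, 0]) cube([57, 57, 379]);
translate([2054, 322, 0]) cube([57, 57, 379]);


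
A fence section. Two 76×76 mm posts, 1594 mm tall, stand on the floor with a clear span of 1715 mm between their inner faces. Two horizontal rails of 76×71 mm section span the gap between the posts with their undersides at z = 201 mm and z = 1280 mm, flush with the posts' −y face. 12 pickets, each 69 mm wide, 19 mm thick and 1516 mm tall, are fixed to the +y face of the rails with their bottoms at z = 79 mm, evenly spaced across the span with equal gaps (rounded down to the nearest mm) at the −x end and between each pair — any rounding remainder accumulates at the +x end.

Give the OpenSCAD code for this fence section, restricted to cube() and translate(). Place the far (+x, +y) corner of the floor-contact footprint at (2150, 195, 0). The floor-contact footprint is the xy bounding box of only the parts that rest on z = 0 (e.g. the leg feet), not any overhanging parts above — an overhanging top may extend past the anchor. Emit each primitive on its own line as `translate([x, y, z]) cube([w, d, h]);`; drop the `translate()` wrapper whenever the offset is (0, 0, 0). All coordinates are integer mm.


translate([283, 119, 0]) cube([76, 76, 1594]);
translate([2074, 119, 0]) cube([76, 76, 1594]);
translate([359, 119, 201]) cube([1715, 76, 71]);
translate([359, 119, 1280]) cube([1715, 76, 71]);
translate([427, 195, 79]) cube([69, 19, 1516]);
translate([564, 195, 79]) cube([69, 19, 1516]);
translate([701, 195, 79]) cube([69, 19, 1516]);
translate([838, 195, 79]) cube([69, 19, 1516]);
translate([975, 195, 79]) cube([69, 19, 1516]);
translate([1112, 195, 79]) cube([69, 19, 1516]);
translate([1249, 195, 79]) cube([69, 19, 1516]);
translate([1386, 195, 79]) cube([69, 19, 1516]);
translate([1523, 195, 79]) cube([69, 19, 1516]);
translate([1660, 195, 79]) cube([69, 19, 1516]);
translate([1797, 195, 79]) cube([69, 19, 1516]);
translate([1934, 195, 79]) cube([69, 19, 1516]);


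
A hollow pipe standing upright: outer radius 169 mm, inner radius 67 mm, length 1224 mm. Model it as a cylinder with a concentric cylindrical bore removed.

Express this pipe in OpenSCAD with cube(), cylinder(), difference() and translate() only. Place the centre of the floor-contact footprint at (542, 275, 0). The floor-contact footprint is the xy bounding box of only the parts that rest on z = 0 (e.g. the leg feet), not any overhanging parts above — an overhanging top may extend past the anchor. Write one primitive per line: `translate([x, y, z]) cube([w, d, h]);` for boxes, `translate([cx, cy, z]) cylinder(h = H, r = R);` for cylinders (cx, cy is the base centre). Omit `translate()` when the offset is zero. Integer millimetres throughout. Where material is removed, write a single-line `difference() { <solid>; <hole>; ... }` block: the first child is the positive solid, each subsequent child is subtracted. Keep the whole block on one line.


difference() { translate([542, 275, 0]) cylinder(h = 1224, r = 169); translate([542, 275, 0]) cylinder(h = 1224, r = 67); }


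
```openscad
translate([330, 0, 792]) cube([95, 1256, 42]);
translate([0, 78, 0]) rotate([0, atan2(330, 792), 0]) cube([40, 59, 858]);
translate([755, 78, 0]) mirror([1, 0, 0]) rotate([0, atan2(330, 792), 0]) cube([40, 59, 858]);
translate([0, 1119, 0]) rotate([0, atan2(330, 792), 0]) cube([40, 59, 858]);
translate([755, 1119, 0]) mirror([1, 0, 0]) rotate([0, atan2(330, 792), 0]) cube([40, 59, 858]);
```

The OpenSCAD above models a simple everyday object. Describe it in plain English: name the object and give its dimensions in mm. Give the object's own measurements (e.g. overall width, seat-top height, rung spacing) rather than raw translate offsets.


A sawhorse. A 95×1256×42 mm beam (x, y, z) sits on two A-frame leg pairs. Each pair is two raked legs of 40×59 mm section (59 mm along y) splaying symmetrically in x. Each leg rises 792 mm vertically over 330 mm of horizontal reach and is 858 mm long along its own axis. Every leg's outer bottom edge rests on the floor and its outer top edge meets a bottom edge of the beam — the left legs (tilting toward +x) meet the beam's −x bottom edge, the right legs (their mirror images, tilting toward −x) meet its +x bottom edge — so the leg tops tuck under the beam, the beam's underside is 792 mm above the floor, and the feet are 755 mm apart outside-to-outside with the beam centred between them. The two leg pairs are set in 78 mm from either end of the beam.


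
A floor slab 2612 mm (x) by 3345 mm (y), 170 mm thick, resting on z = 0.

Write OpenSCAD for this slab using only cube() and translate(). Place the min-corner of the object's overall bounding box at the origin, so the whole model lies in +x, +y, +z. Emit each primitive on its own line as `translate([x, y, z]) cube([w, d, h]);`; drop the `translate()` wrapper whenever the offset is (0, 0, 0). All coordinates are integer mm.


cube([2612, 3345, 170]);


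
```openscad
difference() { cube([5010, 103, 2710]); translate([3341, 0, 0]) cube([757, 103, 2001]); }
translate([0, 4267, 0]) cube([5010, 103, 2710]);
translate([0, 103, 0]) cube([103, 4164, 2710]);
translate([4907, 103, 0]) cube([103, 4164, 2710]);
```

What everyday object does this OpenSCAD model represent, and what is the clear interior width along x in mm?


A single room. The interior width is 4804 mm.

Four walls enclosing a rectangle with a door in the front wall — a room. Outside width 5010 minus two 103 mm walls gives 4804 mm.


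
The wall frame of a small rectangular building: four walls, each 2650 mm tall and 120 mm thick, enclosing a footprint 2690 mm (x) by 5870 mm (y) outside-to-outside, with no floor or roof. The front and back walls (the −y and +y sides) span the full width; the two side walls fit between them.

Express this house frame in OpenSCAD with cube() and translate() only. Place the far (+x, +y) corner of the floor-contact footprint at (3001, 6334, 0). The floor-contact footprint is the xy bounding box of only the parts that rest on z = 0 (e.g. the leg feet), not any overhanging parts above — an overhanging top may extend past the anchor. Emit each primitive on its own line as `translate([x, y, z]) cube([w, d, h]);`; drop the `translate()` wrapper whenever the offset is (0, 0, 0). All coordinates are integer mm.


translate([311, 464, 0]) cube([2690, 120, 2650]);
translate([311, 6214, 0]) cube([2690, 120, 2650]);
translate([311, 584, 0]) cube([120, 5630, 2650]);
translate([2881, 584, 0]) cube([120, 5630, 2650]);


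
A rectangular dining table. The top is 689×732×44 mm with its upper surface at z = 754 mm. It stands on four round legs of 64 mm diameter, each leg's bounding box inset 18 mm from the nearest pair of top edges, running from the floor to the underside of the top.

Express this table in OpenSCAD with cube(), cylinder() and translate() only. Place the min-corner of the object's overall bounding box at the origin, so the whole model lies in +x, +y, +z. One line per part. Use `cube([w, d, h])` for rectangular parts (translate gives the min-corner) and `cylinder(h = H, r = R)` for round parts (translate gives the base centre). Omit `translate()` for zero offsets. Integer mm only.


translate([0, 0, 710]) cube([689, 732, 44]);
translate([50, 50, 0]) cylinder(h = 710, r = 32);
translate([639, 50, 0]) cylinder(h = 710, r = 32);
translate([50, 682, 0]) cylinder(h = 710, r = 32);
translate([639, 682, 0]) cylinder(h = 710, r = 32);


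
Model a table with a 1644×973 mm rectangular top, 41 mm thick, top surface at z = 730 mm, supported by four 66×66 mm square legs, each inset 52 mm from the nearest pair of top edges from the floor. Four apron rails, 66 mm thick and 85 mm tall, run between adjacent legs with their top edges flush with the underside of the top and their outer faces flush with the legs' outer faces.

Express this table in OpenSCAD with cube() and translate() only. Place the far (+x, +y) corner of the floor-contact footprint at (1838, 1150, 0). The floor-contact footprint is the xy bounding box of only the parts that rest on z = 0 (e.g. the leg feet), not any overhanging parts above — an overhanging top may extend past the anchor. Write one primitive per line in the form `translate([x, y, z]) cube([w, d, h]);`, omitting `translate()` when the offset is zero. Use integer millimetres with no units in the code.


translate([246, 229, 689]) cube([1644, 973, 41]);
translate([298, 281, 0]) cube([66, 66, 689]);
translate([1772, 281, 0]) cube([66, 66, 689]);
translate([298, 1084, 0]) cube([66, 66, 689]);
translate([1772, 1084, 0]) cube([66, 66, 689]);
translate([364, 281, 604]) cube([1408, 66, 85]);
translate([364, 1084, 604]) cube([1408, 66, 85]);
translate([298, 347, 604]) cube([66, 737, 85]);
translate([1772, 347, 604]) cube([66, 737, 85]);


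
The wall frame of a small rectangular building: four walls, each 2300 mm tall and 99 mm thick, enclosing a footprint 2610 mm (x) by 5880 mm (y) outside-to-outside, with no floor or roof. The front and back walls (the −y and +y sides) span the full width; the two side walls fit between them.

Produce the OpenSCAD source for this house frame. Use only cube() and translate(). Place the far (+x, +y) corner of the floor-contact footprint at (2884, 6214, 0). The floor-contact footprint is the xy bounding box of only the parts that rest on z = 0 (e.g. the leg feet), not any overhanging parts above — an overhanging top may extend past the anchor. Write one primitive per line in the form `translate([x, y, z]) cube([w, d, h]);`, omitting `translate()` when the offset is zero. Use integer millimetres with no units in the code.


translate([274, 334, 0]) cube([2610, 99, 2300]);
translate([274, 6115, 0]) cube([2610, 99, 2300]);
translate([274, 433, 0]) cube([99, 5682, 2300]);
translate([2785, 433, 0]) cube([99, 5682, 2300]);


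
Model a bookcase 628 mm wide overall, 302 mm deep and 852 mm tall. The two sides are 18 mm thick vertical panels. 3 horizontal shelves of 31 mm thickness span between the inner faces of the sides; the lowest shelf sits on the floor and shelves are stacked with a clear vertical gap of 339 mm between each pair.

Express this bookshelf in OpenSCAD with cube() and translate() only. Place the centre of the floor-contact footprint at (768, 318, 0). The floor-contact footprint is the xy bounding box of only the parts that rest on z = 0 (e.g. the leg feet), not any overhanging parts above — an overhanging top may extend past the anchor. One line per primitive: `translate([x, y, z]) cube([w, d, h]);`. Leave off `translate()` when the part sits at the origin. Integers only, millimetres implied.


translate([454, 167, 0]) cube([18, 302, 852]);
translate([1064, 167, 0]) cube([18, 302, 852]);
translate([472, 167, 0]) cube([592, 302, 31]);
translate([472, 167, 370]) cube([592, 302, 31]);
translate([472, 167, 740]) cube([592, 302, 31]);


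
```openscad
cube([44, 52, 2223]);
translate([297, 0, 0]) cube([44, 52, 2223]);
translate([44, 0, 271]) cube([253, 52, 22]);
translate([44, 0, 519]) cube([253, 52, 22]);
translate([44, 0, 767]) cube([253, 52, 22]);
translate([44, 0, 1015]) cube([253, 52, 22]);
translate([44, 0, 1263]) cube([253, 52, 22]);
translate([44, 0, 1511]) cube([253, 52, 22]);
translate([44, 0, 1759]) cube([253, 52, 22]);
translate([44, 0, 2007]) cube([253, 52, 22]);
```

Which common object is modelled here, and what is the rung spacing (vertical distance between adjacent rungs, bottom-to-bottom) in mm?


A ladder. The rung spacing is 248 mm.

Two tall 44×52 posts with 8 short bars between them — a ladder. Adjacent rungs sit at z = 271 and z = 519, so the spacing is 519 − 271 = 248 mm.


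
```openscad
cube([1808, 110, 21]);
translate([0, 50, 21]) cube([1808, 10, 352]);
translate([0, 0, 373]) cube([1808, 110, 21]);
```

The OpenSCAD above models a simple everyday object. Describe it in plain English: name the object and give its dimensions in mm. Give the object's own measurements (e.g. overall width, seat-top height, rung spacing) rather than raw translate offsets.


An I-beam lying along x, 1808 mm long. Overall section height 394 mm. Two flanges 110 mm wide (y) and 21 mm thick, one on the floor and one at the top; a web 10 mm thick runs between them, centred on the flange width.


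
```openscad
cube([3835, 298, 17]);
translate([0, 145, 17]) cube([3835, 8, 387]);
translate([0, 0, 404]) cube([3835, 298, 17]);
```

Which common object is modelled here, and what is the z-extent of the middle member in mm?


An I-beam. The web height is 387 mm.

Two wide flanges with a thin centred web — an I-beam. Overall 421 mm minus two 17 mm flanges gives a web of 421 − 2·17 = 387 mm.


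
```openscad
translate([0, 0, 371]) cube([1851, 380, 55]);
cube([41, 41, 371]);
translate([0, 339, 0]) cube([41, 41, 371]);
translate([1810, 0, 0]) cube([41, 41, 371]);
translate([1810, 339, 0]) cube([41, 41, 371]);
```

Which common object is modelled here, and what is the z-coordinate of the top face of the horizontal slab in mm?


A bench. The seat-top height is 426 mm.

A long slab on four corner posts — a bench. The slab sits at z = 371 with thickness 55, so the top is 371 + 55 = 426 mm.


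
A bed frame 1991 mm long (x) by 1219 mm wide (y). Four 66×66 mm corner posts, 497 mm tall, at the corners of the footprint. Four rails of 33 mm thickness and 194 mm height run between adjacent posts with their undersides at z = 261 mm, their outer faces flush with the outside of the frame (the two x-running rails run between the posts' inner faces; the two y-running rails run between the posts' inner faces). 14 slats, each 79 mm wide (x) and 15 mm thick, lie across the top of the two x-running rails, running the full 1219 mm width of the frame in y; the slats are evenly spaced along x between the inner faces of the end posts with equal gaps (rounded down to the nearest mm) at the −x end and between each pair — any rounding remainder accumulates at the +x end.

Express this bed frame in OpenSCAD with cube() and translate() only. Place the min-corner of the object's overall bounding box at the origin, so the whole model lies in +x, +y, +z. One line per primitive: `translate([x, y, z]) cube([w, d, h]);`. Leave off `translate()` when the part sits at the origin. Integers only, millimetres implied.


cube([66, 66, 497]);
translate([0, 1153, 0]) cube([66, 66, 497]);
translate([1925, 0, 0]) cube([66, 66, 497]);
translate([1925, 1153, 0]) cube([66, 66, 497]);
translate([66, 0, 261]) cube([1859, 33, 194]);
translate([66, 1186, 261]) cube([1859, 33, 194]);
translate([0, 66, 261]) cube([33, 1087, 194]);
translate([1958, 66, 261]) cube([33, 1087, 194]);
translate([116, 0, 455]) cube([79, 1219, 15]);
translate([245, 0, 455]) cube([79, 1219, 15]);
translate([374, 0, 455]) cube([79, 1219, 15]);
translate([503, 0, 455]) cube([79, 1219, 15]);
translate([632, 0, 455]) cube([79, 1219, 15]);
translate([761, 0, 455]) cube([79, 1219, 15]);
translate([890, 0, 455]) cube([79, 1219, 15]);
translate([1019, 0, 455]) cube([79, 1219, 15]);
translate([1148, 0, 455]) cube([79, 1219, 15]);
translate([1277, 0, 455]) cube([79, 1219, 15]);
translate([1406, 0, 455]) cube([79, 1219, 15]);
translate([1535, 0, 455]) cube([79, 1219, 15]);
translate([1664, 0, 455]) cube([79, 1219, 15]);
translate([1793, 0, 455]) cube([79, 1219, 15]);


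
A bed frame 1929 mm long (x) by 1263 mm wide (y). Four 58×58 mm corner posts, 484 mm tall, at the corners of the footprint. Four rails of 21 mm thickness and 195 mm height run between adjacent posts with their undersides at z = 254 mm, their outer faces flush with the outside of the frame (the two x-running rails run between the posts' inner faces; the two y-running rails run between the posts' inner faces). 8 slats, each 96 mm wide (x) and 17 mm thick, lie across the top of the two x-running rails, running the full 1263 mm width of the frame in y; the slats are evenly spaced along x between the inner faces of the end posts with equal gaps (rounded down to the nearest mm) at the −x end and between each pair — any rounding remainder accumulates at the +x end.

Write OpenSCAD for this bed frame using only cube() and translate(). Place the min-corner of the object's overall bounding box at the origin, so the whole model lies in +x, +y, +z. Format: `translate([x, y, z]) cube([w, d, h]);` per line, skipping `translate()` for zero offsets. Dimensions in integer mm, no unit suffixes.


// slat z = rail_z + rail_h = 254 + 195 = 449
// slat gap = ⌊(1813 − 8·96) / 9⌋ = 116
cube([58, 58, 484]);
translate([0, 1205, 0]) cube([58, 58, 484]);
translate([1871, 0, 0]) cube([58, 58, 484]);
translate([1871, 1205, 0]) cube([58, 58, 484]);
translate([58, 0, 254]) cube([1813, 21, 195]);
translate([58, 1242, 254]) cube([1813, 21, 195]);
translate([0, 58, 254]) cube([21, 1147, 195]);
translate([1908, 58, 254]) cube([21, 1147, 195]);
translate([174, 0, 449]) cube([96, 1263, 17]);
translate([386, 0, 449]) cube([96, 1263, 17]);
translate([598, 0, 449]) cube([96, 1263, 17]);
translate([810, 0, 449]) cube([96, 1263, 17]);
translate([1022, 0, 449]) cube([96, 1263, 17]);
translate([1234, 0, 449]) cube([96, 1263, 17]);
translate([1446, 0, 449]) cube([96, 1263, 17]);
translate([1658, 0, 449]) cube([96, 1263, 17]);


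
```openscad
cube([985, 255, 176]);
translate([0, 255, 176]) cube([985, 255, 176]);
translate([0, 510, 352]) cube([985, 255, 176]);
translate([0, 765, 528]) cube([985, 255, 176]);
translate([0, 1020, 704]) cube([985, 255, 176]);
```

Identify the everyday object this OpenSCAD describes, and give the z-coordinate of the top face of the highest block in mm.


A staircase. The total rise is 880 mm.

5 identical blocks, each offset up and back from the previous — a staircase. Each step is 176 mm tall and there are 5 of them, so the total rise is 5 × 176 = 880 mm.


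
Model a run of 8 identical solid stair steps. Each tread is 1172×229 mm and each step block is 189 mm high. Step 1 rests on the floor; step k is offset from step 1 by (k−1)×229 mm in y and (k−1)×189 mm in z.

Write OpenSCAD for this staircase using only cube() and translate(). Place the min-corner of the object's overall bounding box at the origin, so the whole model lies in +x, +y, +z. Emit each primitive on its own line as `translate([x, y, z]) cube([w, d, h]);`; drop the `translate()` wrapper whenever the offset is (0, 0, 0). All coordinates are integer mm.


cube([1172, 229, 189]);
translate([0, 229, 189]) cube([1172, 229, 189]);
translate([0, 458, 378]) cube([1172, 229, 189]);
translate([0, 687, 567]) cube([1172, 229, 189]);
translate([0, 916, 756]) cube([1172, 229, 189]);
translate([0, 1145, 945]) cube([1172, 229, 189]);
translate([0, 1374, 1134]) cube([1172, 229, 189]);
translate([0, 1603, 1323]) cube([1172, 229, 189]);


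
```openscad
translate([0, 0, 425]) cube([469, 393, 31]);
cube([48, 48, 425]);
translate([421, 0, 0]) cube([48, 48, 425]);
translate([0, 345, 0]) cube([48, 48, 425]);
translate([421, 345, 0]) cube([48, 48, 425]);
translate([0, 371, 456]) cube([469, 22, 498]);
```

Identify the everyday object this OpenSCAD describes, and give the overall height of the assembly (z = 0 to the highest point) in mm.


A chair. The overall height is 954 mm.

A slab on four corner posts with a tall panel at the back — a chair. The seat slab sits at z = 425 with thickness 31, and the 498 mm backrest starts at the seat top, so the overall height is 425 + 31 + 498 = 954 mm.


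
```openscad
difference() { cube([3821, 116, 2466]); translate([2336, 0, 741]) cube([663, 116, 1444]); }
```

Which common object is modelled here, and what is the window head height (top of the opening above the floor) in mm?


A wall with a window opening. The window head height is 2185 mm.

A wall with a rectangular opening subtracted — a window. Sill at z = 741, opening 1444 mm tall, so the head is at 741 + 1444 = 2185 mm.


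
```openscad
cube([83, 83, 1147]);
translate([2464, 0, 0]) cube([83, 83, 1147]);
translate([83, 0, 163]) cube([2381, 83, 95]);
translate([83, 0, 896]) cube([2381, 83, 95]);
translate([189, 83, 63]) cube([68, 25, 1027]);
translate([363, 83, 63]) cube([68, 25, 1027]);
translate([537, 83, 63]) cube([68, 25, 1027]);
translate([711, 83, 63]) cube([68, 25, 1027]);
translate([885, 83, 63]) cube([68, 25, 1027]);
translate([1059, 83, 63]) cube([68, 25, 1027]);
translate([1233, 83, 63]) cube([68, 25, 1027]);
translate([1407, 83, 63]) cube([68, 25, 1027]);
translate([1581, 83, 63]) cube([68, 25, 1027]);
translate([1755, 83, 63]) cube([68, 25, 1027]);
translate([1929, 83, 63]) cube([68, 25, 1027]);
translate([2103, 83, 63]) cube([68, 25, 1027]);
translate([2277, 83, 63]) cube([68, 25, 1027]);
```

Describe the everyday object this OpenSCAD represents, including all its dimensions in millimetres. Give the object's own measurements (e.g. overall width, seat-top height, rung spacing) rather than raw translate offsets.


A fence section. Two 83×83 mm posts, 1147 mm tall, stand on the floor with a clear span of 2381 mm between their inner faces. Two horizontal rails of 83×95 mm section span the gap between the posts with their undersides at z = 163 mm and z = 896 mm, flush with the posts' −y face. 13 pickets, each 68 mm wide, 25 mm thick and 1027 mm tall, are fixed to the +y face of the rails with their bottoms at z = 63 mm, spaced across the span with a 106 mm gap after the −x post and between neighbouring pickets, with 119 mm left before the +x post.


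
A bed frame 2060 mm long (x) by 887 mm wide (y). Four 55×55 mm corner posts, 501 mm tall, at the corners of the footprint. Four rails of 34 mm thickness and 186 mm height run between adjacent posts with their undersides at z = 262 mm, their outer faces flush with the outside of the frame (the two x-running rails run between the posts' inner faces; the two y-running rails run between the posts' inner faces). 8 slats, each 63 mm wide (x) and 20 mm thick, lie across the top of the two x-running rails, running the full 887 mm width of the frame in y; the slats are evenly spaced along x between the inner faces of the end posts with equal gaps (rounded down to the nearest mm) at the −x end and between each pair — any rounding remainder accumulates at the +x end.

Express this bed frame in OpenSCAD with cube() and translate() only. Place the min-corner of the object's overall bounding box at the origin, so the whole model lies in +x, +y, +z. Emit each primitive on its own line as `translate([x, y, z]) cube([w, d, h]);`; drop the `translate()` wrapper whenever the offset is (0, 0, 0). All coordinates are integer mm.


// slat z = rail_z + rail_h = 262 + 186 = 448
// slat gap = ⌊(1950 − 8·63) / 9⌋ = 160
cube([55, 55, 501]);
translate([0, 832, 0]) cube([55, 55, 501]);
translate([2005, 0, 0]) cube([55, 55, 501]);
translate([2005, 832, 0]) cube([55, 55, 501]);
translate([55, 0, 262]) cube([1950, 34, 186]);
translate([55, 853, 262]) cube([1950, 34, 186]);
translate([0, 55, 262]) cube([34, 777, 186]);
translate([2026, 55, 262]) cube([34, 777, 186]);
translate([215, 0, 448]) cube([63, 887, 20]);
translate([438, 0, 448]) cube([63, 887, 20]);
translate([661, 0, 448]) cube([63, 887, 20]);
translate([884, 0, 448]) cube([63, 887, 20]);
translate([1107, 0, 448]) cube([63, 887, 20]);
translate([1330, 0, 448]) cube([63, 887, 20]);
translate([1553, 0, 448]) cube([63, 887, 20]);
translate([1776, 0, 448]) cube([63, 887, 20]);


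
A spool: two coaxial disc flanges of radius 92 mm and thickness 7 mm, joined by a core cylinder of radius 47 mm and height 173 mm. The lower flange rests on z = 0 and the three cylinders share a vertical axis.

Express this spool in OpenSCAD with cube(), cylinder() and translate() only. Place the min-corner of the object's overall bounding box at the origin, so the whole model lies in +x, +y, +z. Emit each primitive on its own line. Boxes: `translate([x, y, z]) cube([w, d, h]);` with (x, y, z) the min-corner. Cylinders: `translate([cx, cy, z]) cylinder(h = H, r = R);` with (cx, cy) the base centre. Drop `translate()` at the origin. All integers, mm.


translate([92, 92, 0]) cylinder(h = 7, r = 92);
translate([92, 92, 7]) cylinder(h = 173, r = 47);
translate([92, 92, 180]) cylinder(h = 7, r = 92);


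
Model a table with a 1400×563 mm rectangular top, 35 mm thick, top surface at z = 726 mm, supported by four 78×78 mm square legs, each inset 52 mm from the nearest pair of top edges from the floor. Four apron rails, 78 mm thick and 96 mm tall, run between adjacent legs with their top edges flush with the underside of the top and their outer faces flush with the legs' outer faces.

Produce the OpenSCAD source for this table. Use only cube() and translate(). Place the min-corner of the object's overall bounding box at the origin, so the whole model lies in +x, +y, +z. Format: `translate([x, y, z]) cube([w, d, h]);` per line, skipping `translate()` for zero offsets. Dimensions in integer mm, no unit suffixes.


translate([0, 0, 691]) cube([1400, 563, 35]);
translate([52, 52, 0]) cube([78, 78, 691]);
translate([1270, 52, 0]) cube([78, 78, 691]);
translate([52, 433, 0]) cube([78, 78, 691]);
translate([1270, 433, 0]) cube([78, 78, 691]);
translate([130, 52, 595]) cube([1140, 78, 96]);
translate([130, 433, 595]) cube([1140, 78, 96]);
translate([52, 130, 595]) cube([78, 303, 96]);
translate([1270, 130, 595]) cube([78, 303, 96]);


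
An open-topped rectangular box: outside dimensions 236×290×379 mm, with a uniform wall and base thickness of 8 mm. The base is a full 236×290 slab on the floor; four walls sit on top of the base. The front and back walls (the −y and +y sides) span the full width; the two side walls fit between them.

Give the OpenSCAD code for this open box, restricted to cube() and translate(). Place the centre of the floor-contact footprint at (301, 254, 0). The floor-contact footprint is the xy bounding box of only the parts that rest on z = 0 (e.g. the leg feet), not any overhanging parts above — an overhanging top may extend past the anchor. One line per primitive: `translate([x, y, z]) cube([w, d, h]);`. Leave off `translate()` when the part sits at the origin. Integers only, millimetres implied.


translate([183, 109, 0]) cube([236, 290, 8]);
translate([183, 109, 8]) cube([236, 8, 371]);
translate([183, 391, 8]) cube([236, 8, 371]);
translate([183, 117, 8]) cube([8, 274, 371]);
translate([411, 117, 8]) cube([8, 274, 371]);


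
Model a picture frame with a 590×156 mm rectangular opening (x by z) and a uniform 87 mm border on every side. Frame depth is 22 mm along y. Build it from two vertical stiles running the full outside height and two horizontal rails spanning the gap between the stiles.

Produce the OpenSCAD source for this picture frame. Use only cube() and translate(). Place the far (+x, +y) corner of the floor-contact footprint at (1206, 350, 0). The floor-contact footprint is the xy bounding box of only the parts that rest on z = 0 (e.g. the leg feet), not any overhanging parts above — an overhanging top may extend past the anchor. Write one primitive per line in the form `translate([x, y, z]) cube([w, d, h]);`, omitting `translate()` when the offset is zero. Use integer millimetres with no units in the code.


translate([442, 328, 0]) cube([87, 22, 330]);
translate([1119, 328, 0]) cube([87, 22, 330]);
translate([529, 328, 0]) cube([590, 22, 87]);
translate([529, 328, 243]) cube([590, 22, 87]);


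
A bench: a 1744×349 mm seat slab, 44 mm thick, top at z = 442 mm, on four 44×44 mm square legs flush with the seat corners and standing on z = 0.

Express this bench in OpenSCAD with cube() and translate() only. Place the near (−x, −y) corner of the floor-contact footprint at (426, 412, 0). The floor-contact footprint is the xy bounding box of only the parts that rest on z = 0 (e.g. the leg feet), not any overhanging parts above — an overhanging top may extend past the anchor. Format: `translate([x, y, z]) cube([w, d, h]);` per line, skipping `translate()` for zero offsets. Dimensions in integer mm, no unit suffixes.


translate([426, 412, 398]) cube([1744, 349, 44]);
translate([426, 412, 0]) cube([44, 44, 398]);
translate([426, 717, 0]) cube([44, 44, 398]);
translate([2126, 412, 0]) cube([44, 44, 398]);
translate([2126, 717, 0]) cube([44, 44, 398]);


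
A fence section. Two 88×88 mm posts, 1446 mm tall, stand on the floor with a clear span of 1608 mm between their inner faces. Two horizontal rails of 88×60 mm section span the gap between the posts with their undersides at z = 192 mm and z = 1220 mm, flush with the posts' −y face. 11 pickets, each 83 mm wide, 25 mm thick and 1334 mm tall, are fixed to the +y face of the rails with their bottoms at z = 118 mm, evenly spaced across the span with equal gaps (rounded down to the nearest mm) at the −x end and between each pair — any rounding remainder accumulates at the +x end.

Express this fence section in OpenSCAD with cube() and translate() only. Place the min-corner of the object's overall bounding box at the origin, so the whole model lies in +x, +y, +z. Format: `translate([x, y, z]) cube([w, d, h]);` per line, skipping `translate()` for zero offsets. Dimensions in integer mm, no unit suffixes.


cube([88, 88, 1446]);
translate([1696, 0, 0]) cube([88, 88, 1446]);
translate([88, 0, 192]) cube([1608, 88, 60]);
translate([88, 0, 1220]) cube([1608, 88, 60]);
translate([145, 88, 118]) cube([83, 25, 1334]);
translate([285, 88, 118]) cube([83, 25, 1334]);
translate([425, 88, 118]) cube([83, 25, 1334]);
translate([565, 88, 118]) cube([83, 25, 1334]);
translate([705, 88, 118]) cube([83, 25, 1334]);
translate([845, 88, 118]) cube([83, 25, 1334]);
translate([985, 88, 118]) cube([83, 25, 1334]);
translate([1125, 88, 118]) cube([83, 25, 1334]);
translate([1265, 88, 118]) cube([83, 25, 1334]);
translate([1405, 88, 118]) cube([83, 25, 1334]);
translate([1545, 88, 118]) cube([83, 25, 1334]);


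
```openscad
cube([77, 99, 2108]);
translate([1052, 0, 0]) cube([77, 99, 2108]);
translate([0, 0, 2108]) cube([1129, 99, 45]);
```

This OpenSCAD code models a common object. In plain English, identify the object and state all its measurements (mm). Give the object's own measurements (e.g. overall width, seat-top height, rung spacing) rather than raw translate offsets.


A door frame. The clear opening is 975 mm wide and 2108 mm high. Two 77 mm wide jambs, 99 mm deep, stand either side of the opening from the floor to the top of the opening. A 45 mm thick head sits across the top of both jambs, spanning the full outside width of the frame.


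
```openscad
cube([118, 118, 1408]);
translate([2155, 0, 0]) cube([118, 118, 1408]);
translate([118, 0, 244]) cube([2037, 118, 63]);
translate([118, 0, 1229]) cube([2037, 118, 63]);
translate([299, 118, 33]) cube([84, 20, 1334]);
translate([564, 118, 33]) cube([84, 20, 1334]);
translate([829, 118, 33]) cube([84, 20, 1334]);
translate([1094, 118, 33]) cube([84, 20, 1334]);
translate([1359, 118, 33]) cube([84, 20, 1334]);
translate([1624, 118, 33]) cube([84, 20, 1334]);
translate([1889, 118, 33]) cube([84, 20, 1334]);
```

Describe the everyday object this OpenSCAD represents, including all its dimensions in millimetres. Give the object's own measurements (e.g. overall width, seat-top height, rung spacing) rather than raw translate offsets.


A fence section. Two 118×118 mm posts, 1408 mm tall, stand on the floor with a clear span of 2037 mm between their inner faces. Two horizontal rails of 118×63 mm section span the gap between the posts with their undersides at z = 244 mm and z = 1229 mm, flush with the posts' −y face. 7 pickets, each 84 mm wide, 20 mm thick and 1334 mm tall, are fixed to the +y face of the rails with their bottoms at z = 33 mm, spaced across the span with a 181 mm gap after the −x post and between neighbouring pickets, with 182 mm left before the +x post.


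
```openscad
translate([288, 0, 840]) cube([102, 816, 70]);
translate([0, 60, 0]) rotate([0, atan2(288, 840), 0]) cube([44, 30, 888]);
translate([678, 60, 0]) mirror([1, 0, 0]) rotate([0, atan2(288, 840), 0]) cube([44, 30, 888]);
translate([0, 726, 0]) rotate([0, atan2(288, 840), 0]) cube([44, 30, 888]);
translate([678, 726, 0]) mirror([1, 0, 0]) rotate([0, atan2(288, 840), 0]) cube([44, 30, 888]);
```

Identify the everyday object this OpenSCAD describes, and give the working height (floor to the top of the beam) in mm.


A sawhorse. The overall height is 910 mm.

A beam across two mirrored pairs of raked legs — a sawhorse. The beam's underside is at z = 840 (matching the legs' vertical rise in atan2(288, 840)) and the beam is 70 mm tall, so its top is at 840 + 70 = 910 mm. The raked legs top out at the beam's underside, so that is the highest point.


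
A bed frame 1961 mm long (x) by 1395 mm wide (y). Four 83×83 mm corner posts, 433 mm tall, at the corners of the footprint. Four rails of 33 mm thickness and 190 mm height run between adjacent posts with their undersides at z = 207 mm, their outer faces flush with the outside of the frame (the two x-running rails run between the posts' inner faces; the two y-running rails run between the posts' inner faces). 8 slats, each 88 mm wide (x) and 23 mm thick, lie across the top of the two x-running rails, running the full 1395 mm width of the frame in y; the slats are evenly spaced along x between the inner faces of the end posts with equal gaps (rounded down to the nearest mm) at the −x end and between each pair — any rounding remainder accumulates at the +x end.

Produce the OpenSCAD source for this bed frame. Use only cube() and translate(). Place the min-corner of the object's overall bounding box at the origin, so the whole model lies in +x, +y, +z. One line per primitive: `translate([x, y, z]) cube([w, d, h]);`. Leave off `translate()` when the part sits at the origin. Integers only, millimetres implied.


// slat z = rail_z + rail_h = 207 + 190 = 397
// slat gap = ⌊(1795 − 8·88) / 9⌋ = 121
cube([83, 83, 433]);
translate([0, 1312, 0]) cube([83, 83, 433]);
translate([1878, 0, 0]) cube([83, 83, 433]);
translate([1878, 1312, 0]) cube([83, 83, 433]);
translate([83, 0, 207]) cube([1795, 33, 190]);
translate([83, 1362, 207]) cube([1795, 33, 190]);
translate([0, 83, 207]) cube([33, 1229, 190]);
translate([1928, 83, 207]) cube([33, 1229, 190]);
translate([204, 0, 397]) cube([88, 1395, 23]);
translate([413, 0, 397]) cube([88, 1395, 23]);
translate([622, 0, 397]) cube([88, 1395, 23]);
translate([831, 0, 397]) cube([88, 1395, 23]);
translate([1040, 0, 397]) cube([88, 1395, 23]);
translate([1249, 0, 397]) cube([88, 1395, 23]);
translate([1458, 0, 397]) cube([88, 1395, 23]);
translate([1667, 0, 397]) cube([88, 1395, 23]);


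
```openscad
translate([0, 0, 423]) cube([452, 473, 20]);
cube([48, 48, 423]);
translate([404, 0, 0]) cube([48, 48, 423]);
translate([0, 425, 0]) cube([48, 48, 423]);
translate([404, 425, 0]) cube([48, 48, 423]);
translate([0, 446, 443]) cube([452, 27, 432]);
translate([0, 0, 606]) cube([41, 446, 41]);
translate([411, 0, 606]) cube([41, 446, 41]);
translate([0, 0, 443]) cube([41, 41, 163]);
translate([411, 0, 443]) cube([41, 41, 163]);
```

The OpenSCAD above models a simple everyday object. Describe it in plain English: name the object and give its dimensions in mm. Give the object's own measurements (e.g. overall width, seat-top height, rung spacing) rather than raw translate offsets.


A chair. The seat is a 452×473×20 mm slab with its top at z = 443 mm, on four 48×48 mm corner legs (flush with the seat edges, standing on z = 0). A flat backrest 27 mm thick, 432 mm tall, spans the full seat width and rises from the seat top along its +y edge, rear face flush with the rear of the seat. Two armrests of 41×41 mm section run along each side from the seat's front edge to the front of the backrest, top faces 204 mm above the seat top and outer faces flush with the seat's x-edges; a 41×41 mm post under the front of each armrest stands on the seat at the front corner.


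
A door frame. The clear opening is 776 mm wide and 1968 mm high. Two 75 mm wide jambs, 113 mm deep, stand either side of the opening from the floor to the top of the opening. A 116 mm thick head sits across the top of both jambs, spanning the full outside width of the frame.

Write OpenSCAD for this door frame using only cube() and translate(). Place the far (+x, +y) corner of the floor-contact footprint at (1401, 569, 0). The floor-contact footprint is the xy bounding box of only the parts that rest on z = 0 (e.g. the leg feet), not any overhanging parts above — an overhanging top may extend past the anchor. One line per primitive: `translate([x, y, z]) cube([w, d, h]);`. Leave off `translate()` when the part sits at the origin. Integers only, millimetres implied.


translate([475, 456, 0]) cube([75, 113, 1968]);
translate([1326, 456, 0]) cube([75, 113, 1968]);
translate([475, 456, 1968]) cube([926, 113, 116]);


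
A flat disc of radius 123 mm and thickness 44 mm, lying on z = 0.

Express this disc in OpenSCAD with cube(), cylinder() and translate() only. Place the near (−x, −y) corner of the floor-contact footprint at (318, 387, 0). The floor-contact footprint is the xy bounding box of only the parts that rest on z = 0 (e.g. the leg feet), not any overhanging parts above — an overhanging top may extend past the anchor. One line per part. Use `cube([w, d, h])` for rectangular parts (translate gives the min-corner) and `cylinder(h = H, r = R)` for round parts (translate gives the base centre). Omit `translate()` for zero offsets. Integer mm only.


translate([441, 510, 0]) cylinder(h = 44, r = 123);


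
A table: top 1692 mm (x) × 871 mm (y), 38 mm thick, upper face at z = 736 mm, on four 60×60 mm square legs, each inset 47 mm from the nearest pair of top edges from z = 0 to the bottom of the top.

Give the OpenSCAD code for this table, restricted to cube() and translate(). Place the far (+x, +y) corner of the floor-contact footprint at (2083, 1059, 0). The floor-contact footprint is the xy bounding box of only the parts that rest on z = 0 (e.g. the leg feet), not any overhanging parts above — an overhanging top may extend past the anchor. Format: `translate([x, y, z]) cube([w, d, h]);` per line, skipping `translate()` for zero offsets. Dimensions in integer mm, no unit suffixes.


// leg_h = 736 - 38 = 698
translate([438, 235, 698]) cube([1692, 871, 38]);
translate([485, 282, 0]) cube([60, 60, 698]);
translate([2023, 282, 0]) cube([60, 60, 698]);
translate([485, 999, 0]) cube([60, 60, 698]);
translate([2023, 999, 0]) cube([60, 60, 698]);


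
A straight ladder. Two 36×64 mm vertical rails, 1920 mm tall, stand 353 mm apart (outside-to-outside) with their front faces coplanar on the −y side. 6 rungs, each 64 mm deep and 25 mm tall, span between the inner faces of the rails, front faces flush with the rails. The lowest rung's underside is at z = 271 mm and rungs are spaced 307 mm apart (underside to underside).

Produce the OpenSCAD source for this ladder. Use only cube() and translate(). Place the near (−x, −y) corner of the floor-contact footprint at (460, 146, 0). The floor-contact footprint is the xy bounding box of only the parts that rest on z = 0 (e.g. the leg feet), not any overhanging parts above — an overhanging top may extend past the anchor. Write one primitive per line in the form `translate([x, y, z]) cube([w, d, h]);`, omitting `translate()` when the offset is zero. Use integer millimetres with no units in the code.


translate([460, 146, 0]) cube([36, 64, 1920]);
translate([777, 146, 0]) cube([36, 64, 1920]);
translate([496, 146, 271]) cube([281, 64, 25]);
translate([496, 146, 578]) cube([281, 64, 25]);
translate([496, 146, 885]) cube([281, 64, 25]);
translate([496, 146, 1192]) cube([281, 64, 25]);
translate([496, 146, 1499]) cube([281, 64, 25]);
translate([496, 146, 1806]) cube([281, 64, 25]);
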